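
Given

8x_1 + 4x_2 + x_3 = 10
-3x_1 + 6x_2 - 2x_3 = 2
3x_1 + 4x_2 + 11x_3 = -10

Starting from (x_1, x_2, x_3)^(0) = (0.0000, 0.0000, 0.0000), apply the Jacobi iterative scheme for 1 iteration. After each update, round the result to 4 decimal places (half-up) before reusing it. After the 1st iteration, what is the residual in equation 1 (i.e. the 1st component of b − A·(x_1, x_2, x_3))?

Iteration 1:
  x_1 = (10 - (4)·0.0000 - (1)·0.0000) / (8) = 1.2500
  x_2 = (2 - (-3)·0.0000 - (-2)·0.0000) / (6) = 0.3333
  x_3 = (-10 - (3)·0.0000 - (4)·0.0000) / (11) = -0.9091
Residual b − A·x = (-0.4241, 1.9320, -5.0831)

-0.4241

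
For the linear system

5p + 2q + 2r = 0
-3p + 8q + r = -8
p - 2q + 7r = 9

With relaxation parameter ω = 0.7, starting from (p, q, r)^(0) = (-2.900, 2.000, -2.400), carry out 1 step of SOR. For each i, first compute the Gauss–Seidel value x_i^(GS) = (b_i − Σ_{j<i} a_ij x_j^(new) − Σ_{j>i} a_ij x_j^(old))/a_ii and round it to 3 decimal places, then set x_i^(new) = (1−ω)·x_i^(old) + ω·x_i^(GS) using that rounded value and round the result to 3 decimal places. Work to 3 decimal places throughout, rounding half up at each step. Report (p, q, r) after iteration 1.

Iteration 1:
  p: GS value = (0 - (2)·2.000 - (2)·-2.400) / (5) = 0.160;  p ← (1−ω)·-2.900 + ω·0.160 = -0.758
  q: GS value = (-8 - (-3)·-0.758 - (1)·-2.400) / (8) = -0.984;  q ← (1−ω)·2.000 + ω·-0.984 = -0.089
  r: GS value = (9 - (1)·-0.758 - (-2)·-0.089) / (7) = 1.369;  r ← (1−ω)·-2.400 + ω·1.369 = 0.238

(-0.758, -0.089, 0.238)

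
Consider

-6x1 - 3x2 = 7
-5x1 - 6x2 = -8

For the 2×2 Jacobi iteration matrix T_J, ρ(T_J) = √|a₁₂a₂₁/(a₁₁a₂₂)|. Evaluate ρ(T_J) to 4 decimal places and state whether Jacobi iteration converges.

a₁₂a₂₁/(a₁₁a₂₂) = (-3)·(-5) / ((-6)·(-6)) = 0.416667
ρ = √|0.416667| = √0.416667 = 0.6455
ρ < 1, so Jacobi converges

0.6455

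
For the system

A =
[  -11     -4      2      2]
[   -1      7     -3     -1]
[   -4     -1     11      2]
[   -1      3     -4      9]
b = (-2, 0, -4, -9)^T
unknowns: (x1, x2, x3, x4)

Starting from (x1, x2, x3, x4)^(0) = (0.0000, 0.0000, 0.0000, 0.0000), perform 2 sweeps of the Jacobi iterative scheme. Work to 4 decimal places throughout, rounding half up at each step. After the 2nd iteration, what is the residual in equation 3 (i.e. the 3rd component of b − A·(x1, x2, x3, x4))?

Iteration 1:
  x1 = (-2 - (-4)·0.0000 - (2)·0.0000 - (2)·0.0000) / (-11) = 0.1818
  x2 = (0 - (-1)·0.0000 - (-3)·0.0000 - (-1)·0.0000) / (7) = 0.0000
  x3 = (-4 - (-4)·0.0000 - (-1)·0.0000 - (2)·0.0000) / (11) = -0.3636
  x4 = (-9 - (-1)·0.0000 - (3)·0.0000 - (-4)·0.0000) / (9) = -1.0000
Iteration 2:
  x1 = (-2 - (-4)·0.0000 - (2)·-0.3636 - (2)·-1.0000) / (-11) = -0.0661
  x2 = (0 - (-1)·0.1818 - (-3)·-0.3636 - (-1)·-1.0000) / (7) = -0.2727
  x3 = (-4 - (-4)·0.1818 - (-1)·0.0000 - (2)·-1.0000) / (11) = -0.1157
  x4 = (-9 - (-1)·0.1818 - (3)·0.0000 - (-4)·-0.3636) / (9) = -1.1414
Residual b − A·x = (-1.3037, 0.3543, -0.9816, 1.5618)

-0.9816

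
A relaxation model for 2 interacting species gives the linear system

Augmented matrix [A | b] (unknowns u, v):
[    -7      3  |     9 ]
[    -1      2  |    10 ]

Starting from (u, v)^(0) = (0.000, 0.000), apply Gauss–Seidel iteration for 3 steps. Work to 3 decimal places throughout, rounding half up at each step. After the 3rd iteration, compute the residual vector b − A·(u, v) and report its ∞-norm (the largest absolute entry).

Iteration 1:
  u = (9 - (3)·0.000) / (-7) = -1.286
  v = (10 - (-1)·-1.286) / (2) = 4.357
Iteration 2:
  u = (9 - (3)·4.357) / (-7) = 0.582
  v = (10 - (-1)·0.582) / (2) = 5.291
Iteration 3:
  u = (9 - (3)·5.291) / (-7) = 0.982
  v = (10 - (-1)·0.982) / (2) = 5.491
Residual b − A·x = (-0.599, 0.000); ∞-norm = 0.599

0.599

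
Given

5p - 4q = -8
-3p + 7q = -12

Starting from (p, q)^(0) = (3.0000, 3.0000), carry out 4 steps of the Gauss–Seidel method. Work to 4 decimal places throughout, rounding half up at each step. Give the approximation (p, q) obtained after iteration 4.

Iteration 1:
  p = (-8 - (-4)·3.0000) / (5) = 0.8000
  q = (-12 - (-3)·0.8000) / (7) = -1.3714
Iteration 2:
  p = (-8 - (-4)·-1.3714) / (5) = -2.6971
  q = (-12 - (-3)·-2.6971) / (7) = -2.8702
Iteration 3:
  p = (-8 - (-4)·-2.8702) / (5) = -3.8962
  q = (-12 - (-3)·-3.8962) / (7) = -3.3841
Iteration 4:
  p = (-8 - (-4)·-3.3841) / (5) = -4.3073
  q = (-12 - (-3)·-4.3073) / (7) = -3.5603

(-4.3073, -3.5603)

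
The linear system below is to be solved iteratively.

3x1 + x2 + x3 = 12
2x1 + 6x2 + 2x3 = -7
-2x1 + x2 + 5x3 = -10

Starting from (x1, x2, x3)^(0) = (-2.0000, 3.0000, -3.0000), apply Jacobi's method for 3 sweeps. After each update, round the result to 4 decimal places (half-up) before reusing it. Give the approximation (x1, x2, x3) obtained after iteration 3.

(4.6222, -2.6556, 0.2600)

Iteration 1:
  x1 = (12 - (1)·3.0000 - (1)·-3.0000) / (3) = 4.0000
  x2 = (-7 - (2)·-2.0000 - (2)·-3.0000) / (6) = 0.5000
  x3 = (-10 - (-2)·-2.0000 - (1)·3.0000) / (5) = -3.4000
Iteration 2:
  x1 = (12 - (1)·0.5000 - (1)·-3.4000) / (3) = 4.9667
  x2 = (-7 - (2)·4.0000 - (2)·-3.4000) / (6) = -1.3667
  x3 = (-10 - (-2)·4.0000 - (1)·0.5000) / (5) = -0.5000
Iteration 3:
  x1 = (12 - (1)·-1.3667 - (1)·-0.5000) / (3) = 4.6222
  x2 = (-7 - (2)·4.9667 - (2)·-0.5000) / (6) = -2.6556
  x3 = (-10 - (-2)·4.9667 - (1)·-1.3667) / (5) = 0.2600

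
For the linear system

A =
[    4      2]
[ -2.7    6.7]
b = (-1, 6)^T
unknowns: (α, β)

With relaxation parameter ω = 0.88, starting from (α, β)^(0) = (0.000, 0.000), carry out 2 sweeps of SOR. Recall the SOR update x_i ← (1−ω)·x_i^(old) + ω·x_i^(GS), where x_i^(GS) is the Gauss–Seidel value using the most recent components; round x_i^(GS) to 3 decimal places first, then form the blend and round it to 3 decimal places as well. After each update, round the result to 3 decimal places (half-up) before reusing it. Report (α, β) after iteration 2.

Iteration 1:
  α: GS value = (-1 - (2)·0.000) / (4) = -0.250;  α ← (1−ω)·0.000 + ω·-0.250 = -0.220
  β: GS value = (6 - (-2.7)·-0.220) / (6.7) = 0.807;  β ← (1−ω)·0.000 + ω·0.807 = 0.710
Iteration 2:
  α: GS value = (-1 - (2)·0.710) / (4) = -0.605;  α ← (1−ω)·-0.220 + ω·-0.605 = -0.559
  β: GS value = (6 - (-2.7)·-0.559) / (6.7) = 0.670;  β ← (1−ω)·0.710 + ω·0.670 = 0.675

(-0.559, 0.675)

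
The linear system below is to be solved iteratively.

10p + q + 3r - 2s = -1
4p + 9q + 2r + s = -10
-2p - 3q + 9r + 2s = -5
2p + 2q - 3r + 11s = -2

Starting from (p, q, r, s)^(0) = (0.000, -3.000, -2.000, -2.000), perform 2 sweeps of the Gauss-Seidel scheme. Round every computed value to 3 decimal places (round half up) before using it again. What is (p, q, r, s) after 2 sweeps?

(-0.010, -1.033, -0.857, -0.226)

Iteration 1:
  p = (-1 - (1)·-3.000 - (3)·-2.000 - (-2)·-2.000) / (10) = 0.400
  q = (-10 - (4)·0.400 - (2)·-2.000 - (1)·-2.000) / (9) = -0.622
  r = (-5 - (-2)·0.400 - (-3)·-0.622 - (2)·-2.000) / (9) = -0.230
  s = (-2 - (2)·0.400 - (2)·-0.622 - (-3)·-0.230) / (11) = -0.204
Iteration 2:
  p = (-1 - (1)·-0.622 - (3)·-0.230 - (-2)·-0.204) / (10) = -0.010
  q = (-10 - (4)·-0.010 - (2)·-0.230 - (1)·-0.204) / (9) = -1.033
  r = (-5 - (-2)·-0.010 - (-3)·-1.033 - (2)·-0.204) / (9) = -0.857
  s = (-2 - (2)·-0.010 - (2)·-1.033 - (-3)·-0.857) / (11) = -0.226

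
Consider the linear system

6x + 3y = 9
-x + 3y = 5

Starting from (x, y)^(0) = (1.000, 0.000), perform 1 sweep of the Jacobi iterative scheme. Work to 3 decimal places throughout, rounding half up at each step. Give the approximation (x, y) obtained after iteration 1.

Iteration 1:
  x = (9 - (3)·0.000) / (6) = 1.500
  y = (5 - (-1)·1.000) / (3) = 2.000

(1.500, 2.000)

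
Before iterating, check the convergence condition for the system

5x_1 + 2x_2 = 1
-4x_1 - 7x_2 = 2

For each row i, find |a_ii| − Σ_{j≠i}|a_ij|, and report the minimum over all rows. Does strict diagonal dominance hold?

3

row 1: |5| − (2) = 3
row 2: |-7| − (4) = 3
minimum over rows = 3 → strictly diagonally dominant (convergence guaranteed)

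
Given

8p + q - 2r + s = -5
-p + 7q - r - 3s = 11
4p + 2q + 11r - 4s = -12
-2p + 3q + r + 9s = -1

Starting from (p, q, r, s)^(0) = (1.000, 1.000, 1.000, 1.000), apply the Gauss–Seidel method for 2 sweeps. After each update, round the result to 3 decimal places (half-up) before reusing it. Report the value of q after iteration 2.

Iteration 1:
  p = (-5 - (1)·1.000 - (-2)·1.000 - (1)·1.000) / (8) = -0.625
  q = (11 - (-1)·-0.625 - (-1)·1.000 - (-3)·1.000) / (7) = 2.054
  r = (-12 - (4)·-0.625 - (2)·2.054 - (-4)·1.000) / (11) = -0.873
  s = (-1 - (-2)·-0.625 - (3)·2.054 - (1)·-0.873) / (9) = -0.838
Iteration 2:
  p = (-5 - (1)·2.054 - (-2)·-0.873 - (1)·-0.838) / (8) = -0.995
  q = (11 - (-1)·-0.995 - (-1)·-0.873 - (-3)·-0.838) / (7) = 0.945
  r = (-12 - (4)·-0.995 - (2)·0.945 - (-4)·-0.838) / (11) = -1.206
  s = (-1 - (-2)·-0.995 - (3)·0.945 - (1)·-1.206) / (9) = -0.513

0.945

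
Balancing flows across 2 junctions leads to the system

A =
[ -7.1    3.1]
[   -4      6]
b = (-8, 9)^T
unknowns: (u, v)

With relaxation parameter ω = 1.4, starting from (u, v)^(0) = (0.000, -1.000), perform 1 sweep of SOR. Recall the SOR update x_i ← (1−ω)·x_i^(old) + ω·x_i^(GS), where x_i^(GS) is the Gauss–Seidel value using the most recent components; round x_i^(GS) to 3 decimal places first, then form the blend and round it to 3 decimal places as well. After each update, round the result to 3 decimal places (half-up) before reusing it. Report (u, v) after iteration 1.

Iteration 1:
  u: GS value = (-8 - (3.1)·-1.000) / (-7.1) = 0.690;  u ← (1−ω)·0.000 + ω·0.690 = 0.966
  v: GS value = (9 - (-4)·0.966) / (6) = 2.144;  v ← (1−ω)·-1.000 + ω·2.144 = 3.402

(0.966, 3.402)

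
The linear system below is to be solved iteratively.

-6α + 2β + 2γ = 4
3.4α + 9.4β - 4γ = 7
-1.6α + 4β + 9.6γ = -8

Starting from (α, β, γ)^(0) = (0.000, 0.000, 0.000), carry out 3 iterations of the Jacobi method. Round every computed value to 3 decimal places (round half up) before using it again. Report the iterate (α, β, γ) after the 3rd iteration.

(-0.875, 0.462, -1.212)

Iteration 1:
  α = (4 - (2)·0.000 - (2)·0.000) / (-6) = -0.667
  β = (7 - (3.4)·0.000 - (-4)·0.000) / (9.4) = 0.745
  γ = (-8 - (-1.6)·0.000 - (4)·0.000) / (9.6) = -0.833
Iteration 2:
  α = (4 - (2)·0.745 - (2)·-0.833) / (-6) = -0.696
  β = (7 - (3.4)·-0.667 - (-4)·-0.833) / (9.4) = 0.631
  γ = (-8 - (-1.6)·-0.667 - (4)·0.745) / (9.6) = -1.255
Iteration 3:
  α = (4 - (2)·0.631 - (2)·-1.255) / (-6) = -0.875
  β = (7 - (3.4)·-0.696 - (-4)·-1.255) / (9.4) = 0.462
  γ = (-8 - (-1.6)·-0.696 - (4)·0.631) / (9.6) = -1.212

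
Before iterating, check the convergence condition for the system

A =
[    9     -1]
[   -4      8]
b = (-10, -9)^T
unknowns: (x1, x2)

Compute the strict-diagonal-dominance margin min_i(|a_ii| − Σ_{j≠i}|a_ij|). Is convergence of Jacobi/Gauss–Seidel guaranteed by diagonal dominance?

row 1: |9| − (1) = 8
row 2: |8| − (4) = 4
minimum over rows = 4 → strictly diagonally dominant (convergence guaranteed)

4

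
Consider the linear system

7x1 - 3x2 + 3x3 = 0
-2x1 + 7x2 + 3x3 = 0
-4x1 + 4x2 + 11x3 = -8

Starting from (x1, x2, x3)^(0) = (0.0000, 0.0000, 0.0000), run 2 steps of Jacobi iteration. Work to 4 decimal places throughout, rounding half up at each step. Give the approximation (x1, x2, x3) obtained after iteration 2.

Iteration 1:
  x1 = (0 - (-3)·0.0000 - (3)·0.0000) / (7) = 0.0000
  x2 = (0 - (-2)·0.0000 - (3)·0.0000) / (7) = 0.0000
  x3 = (-8 - (-4)·0.0000 - (4)·0.0000) / (11) = -0.7273
Iteration 2:
  x1 = (0 - (-3)·0.0000 - (3)·-0.7273) / (7) = 0.3117
  x2 = (0 - (-2)·0.0000 - (3)·-0.7273) / (7) = 0.3117
  x3 = (-8 - (-4)·0.0000 - (4)·0.0000) / (11) = -0.7273

(0.3117, 0.3117, -0.7273)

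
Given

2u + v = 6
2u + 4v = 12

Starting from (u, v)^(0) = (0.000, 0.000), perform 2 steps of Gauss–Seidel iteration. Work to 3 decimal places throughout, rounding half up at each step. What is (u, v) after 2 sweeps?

Iteration 1:
  u = (6 - (1)·0.000) / (2) = 3.000
  v = (12 - (2)·3.000) / (4) = 1.500
Iteration 2:
  u = (6 - (1)·1.500) / (2) = 2.250
  v = (12 - (2)·2.250) / (4) = 1.875

(2.250, 1.875)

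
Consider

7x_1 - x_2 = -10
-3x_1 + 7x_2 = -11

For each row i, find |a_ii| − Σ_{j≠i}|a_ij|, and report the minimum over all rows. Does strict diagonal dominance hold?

row 1: |7| − (1) = 6
row 2: |7| − (3) = 4
minimum over rows = 4 → strictly diagonally dominant (convergence guaranteed)

4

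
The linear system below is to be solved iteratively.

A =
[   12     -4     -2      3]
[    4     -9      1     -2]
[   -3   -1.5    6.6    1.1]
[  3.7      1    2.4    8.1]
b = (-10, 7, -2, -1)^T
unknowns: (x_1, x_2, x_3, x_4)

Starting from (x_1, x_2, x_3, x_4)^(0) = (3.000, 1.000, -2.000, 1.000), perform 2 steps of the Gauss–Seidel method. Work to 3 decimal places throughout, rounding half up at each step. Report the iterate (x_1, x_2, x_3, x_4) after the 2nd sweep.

(-1.871, -1.977, -1.766, 1.499)

Iteration 1:
  x_1 = (-10 - (-4)·1.000 - (-2)·-2.000 - (3)·1.000) / (12) = -1.083
  x_2 = (7 - (4)·-1.083 - (1)·-2.000 - (-2)·1.000) / (-9) = -1.704
  x_3 = (-2 - (-3)·-1.083 - (-1.5)·-1.704 - (1.1)·1.000) / (6.6) = -1.349
  x_4 = (-1 - (3.7)·-1.083 - (1)·-1.704 - (2.4)·-1.349) / (8.1) = 0.981
Iteration 2:
  x_1 = (-10 - (-4)·-1.704 - (-2)·-1.349 - (3)·0.981) / (12) = -1.871
  x_2 = (7 - (4)·-1.871 - (1)·-1.349 - (-2)·0.981) / (-9) = -1.977
  x_3 = (-2 - (-3)·-1.871 - (-1.5)·-1.977 - (1.1)·0.981) / (6.6) = -1.766
  x_4 = (-1 - (3.7)·-1.871 - (1)·-1.977 - (2.4)·-1.766) / (8.1) = 1.499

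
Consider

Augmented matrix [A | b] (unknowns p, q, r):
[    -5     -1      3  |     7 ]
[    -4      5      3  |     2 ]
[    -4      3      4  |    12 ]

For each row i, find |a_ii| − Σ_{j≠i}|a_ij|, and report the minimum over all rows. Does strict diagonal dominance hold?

-3

row 1: |-5| − (1+3) = 1
row 2: |5| − (4+3) = -2
row 3: |4| − (4+3) = -3
minimum over rows = -3 → not strictly diagonally dominant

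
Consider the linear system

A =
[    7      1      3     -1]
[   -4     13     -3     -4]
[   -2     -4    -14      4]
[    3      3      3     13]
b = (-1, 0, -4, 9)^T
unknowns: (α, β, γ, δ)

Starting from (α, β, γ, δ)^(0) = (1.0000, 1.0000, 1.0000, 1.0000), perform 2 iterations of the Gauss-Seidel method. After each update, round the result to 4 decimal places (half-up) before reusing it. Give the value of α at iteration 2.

Iteration 1:
  α = (-1 - (1)·1.0000 - (3)·1.0000 - (-1)·1.0000) / (7) = -0.5714
  β = (0 - (-4)·-0.5714 - (-3)·1.0000 - (-4)·1.0000) / (13) = 0.3626
  γ = (-4 - (-2)·-0.5714 - (-4)·0.3626 - (4)·1.0000) / (-14) = 0.5495
  δ = (9 - (3)·-0.5714 - (3)·0.3626 - (3)·0.5495) / (13) = 0.6137
Iteration 2:
  α = (-1 - (1)·0.3626 - (3)·0.5495 - (-1)·0.6137) / (7) = -0.3425
  β = (0 - (-4)·-0.3425 - (-3)·0.5495 - (-4)·0.6137) / (13) = 0.2103
  γ = (-4 - (-2)·-0.3425 - (-4)·0.2103 - (4)·0.6137) / (-14) = 0.4499
  δ = (9 - (3)·-0.3425 - (3)·0.2103 - (3)·0.4499) / (13) = 0.6190

-0.3425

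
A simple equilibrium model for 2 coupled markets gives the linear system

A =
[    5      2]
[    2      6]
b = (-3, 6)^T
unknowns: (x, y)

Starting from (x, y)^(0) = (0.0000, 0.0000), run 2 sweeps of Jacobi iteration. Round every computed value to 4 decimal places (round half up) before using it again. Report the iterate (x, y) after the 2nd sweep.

(-1.0000, 1.2000)

Iteration 1:
  x = (-3 - (2)·0.0000) / (5) = -0.6000
  y = (6 - (2)·0.0000) / (6) = 1.0000
Iteration 2:
  x = (-3 - (2)·1.0000) / (5) = -1.0000
  y = (6 - (2)·-0.6000) / (6) = 1.2000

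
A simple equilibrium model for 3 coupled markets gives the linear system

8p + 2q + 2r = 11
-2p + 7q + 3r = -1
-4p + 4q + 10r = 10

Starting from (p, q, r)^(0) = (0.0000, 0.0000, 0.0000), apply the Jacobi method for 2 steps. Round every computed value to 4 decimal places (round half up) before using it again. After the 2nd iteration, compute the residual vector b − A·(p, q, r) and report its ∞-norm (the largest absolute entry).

Iteration 1:
  p = (11 - (2)·0.0000 - (2)·0.0000) / (8) = 1.3750
  q = (-1 - (-2)·0.0000 - (3)·0.0000) / (7) = -0.1429
  r = (10 - (-4)·0.0000 - (4)·0.0000) / (10) = 1.0000
Iteration 2:
  p = (11 - (2)·-0.1429 - (2)·1.0000) / (8) = 1.1607
  q = (-1 - (-2)·1.3750 - (3)·1.0000) / (7) = -0.1786
  r = (10 - (-4)·1.3750 - (4)·-0.1429) / (10) = 1.6072
Residual b − A·x = (-1.1428, -2.2500, -0.7148); ∞-norm = 2.2500

2.2500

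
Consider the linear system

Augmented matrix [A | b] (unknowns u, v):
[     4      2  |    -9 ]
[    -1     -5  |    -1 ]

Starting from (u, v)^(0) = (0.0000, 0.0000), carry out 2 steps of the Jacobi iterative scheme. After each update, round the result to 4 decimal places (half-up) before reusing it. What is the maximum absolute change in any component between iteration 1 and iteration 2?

0.4500

Iteration 1:
  u = (-9 - (2)·0.0000) / (4) = -2.2500
  v = (-1 - (-1)·0.0000) / (-5) = 0.2000
Iteration 2:
  u = (-9 - (2)·0.2000) / (4) = -2.3500
  v = (-1 - (-1)·-2.2500) / (-5) = 0.6500
Change: (-0.1000, 0.4500) → max |·| = 0.4500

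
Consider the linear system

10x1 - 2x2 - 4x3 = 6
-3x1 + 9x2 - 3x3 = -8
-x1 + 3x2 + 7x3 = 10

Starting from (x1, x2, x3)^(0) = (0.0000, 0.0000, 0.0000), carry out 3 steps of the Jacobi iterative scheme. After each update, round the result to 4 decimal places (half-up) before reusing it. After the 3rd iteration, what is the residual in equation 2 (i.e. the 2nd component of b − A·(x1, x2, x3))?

Iteration 1:
  x1 = (6 - (-2)·0.0000 - (-4)·0.0000) / (10) = 0.6000
  x2 = (-8 - (-3)·0.0000 - (-3)·0.0000) / (9) = -0.8889
  x3 = (10 - (-1)·0.0000 - (3)·0.0000) / (7) = 1.4286
Iteration 2:
  x1 = (6 - (-2)·-0.8889 - (-4)·1.4286) / (10) = 0.9937
  x2 = (-8 - (-3)·0.6000 - (-3)·1.4286) / (9) = -0.2127
  x3 = (10 - (-1)·0.6000 - (3)·-0.8889) / (7) = 1.8952
Iteration 3:
  x1 = (6 - (-2)·-0.2127 - (-4)·1.8952) / (10) = 1.3155
  x2 = (-8 - (-3)·0.9937 - (-3)·1.8952) / (9) = 0.0741
  x3 = (10 - (-1)·0.9937 - (3)·-0.2127) / (7) = 1.6617
Residual b − A·x = (-0.3600, 0.2647, -0.5387)

0.2647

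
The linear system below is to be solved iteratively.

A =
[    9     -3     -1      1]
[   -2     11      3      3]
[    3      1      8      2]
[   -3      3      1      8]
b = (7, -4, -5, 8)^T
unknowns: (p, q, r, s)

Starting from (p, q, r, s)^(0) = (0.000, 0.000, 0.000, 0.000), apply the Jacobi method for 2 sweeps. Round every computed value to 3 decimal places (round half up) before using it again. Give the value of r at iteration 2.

Iteration 1:
  p = (7 - (-3)·0.000 - (-1)·0.000 - (1)·0.000) / (9) = 0.778
  q = (-4 - (-2)·0.000 - (3)·0.000 - (3)·0.000) / (11) = -0.364
  r = (-5 - (3)·0.000 - (1)·0.000 - (2)·0.000) / (8) = -0.625
  s = (8 - (-3)·0.000 - (3)·0.000 - (1)·0.000) / (8) = 1.000
Iteration 2:
  p = (7 - (-3)·-0.364 - (-1)·-0.625 - (1)·1.000) / (9) = 0.476
  q = (-4 - (-2)·0.778 - (3)·-0.625 - (3)·1.000) / (11) = -0.324
  r = (-5 - (3)·0.778 - (1)·-0.364 - (2)·1.000) / (8) = -1.121
  s = (8 - (-3)·0.778 - (3)·-0.364 - (1)·-0.625) / (8) = 1.506

-1.121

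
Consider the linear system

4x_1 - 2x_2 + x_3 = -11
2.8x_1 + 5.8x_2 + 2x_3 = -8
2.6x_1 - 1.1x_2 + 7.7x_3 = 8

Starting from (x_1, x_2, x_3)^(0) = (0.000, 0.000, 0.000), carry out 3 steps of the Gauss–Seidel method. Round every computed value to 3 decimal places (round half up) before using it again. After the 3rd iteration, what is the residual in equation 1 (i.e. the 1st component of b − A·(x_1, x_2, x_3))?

0.060

Iteration 1:
  x_1 = (-11 - (-2)·0.000 - (1)·0.000) / (4) = -2.750
  x_2 = (-8 - (2.8)·-2.750 - (2)·0.000) / (5.8) = -0.052
  x_3 = (8 - (2.6)·-2.750 - (-1.1)·-0.052) / (7.7) = 1.960
Iteration 2:
  x_1 = (-11 - (-2)·-0.052 - (1)·1.960) / (4) = -3.266
  x_2 = (-8 - (2.8)·-3.266 - (2)·1.960) / (5.8) = -0.478
  x_3 = (8 - (2.6)·-3.266 - (-1.1)·-0.478) / (7.7) = 2.073
Iteration 3:
  x_1 = (-11 - (-2)·-0.478 - (1)·2.073) / (4) = -3.507
  x_2 = (-8 - (2.8)·-3.507 - (2)·2.073) / (5.8) = -0.401
  x_3 = (8 - (2.6)·-3.507 - (-1.1)·-0.401) / (7.7) = 2.166
Residual b − A·x = (0.060, -0.187, -0.001)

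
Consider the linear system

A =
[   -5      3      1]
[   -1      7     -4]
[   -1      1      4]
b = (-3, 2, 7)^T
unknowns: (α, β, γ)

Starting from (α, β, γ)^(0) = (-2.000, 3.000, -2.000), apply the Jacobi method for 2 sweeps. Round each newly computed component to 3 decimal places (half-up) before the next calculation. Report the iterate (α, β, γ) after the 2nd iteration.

Iteration 1:
  α = (-3 - (3)·3.000 - (1)·-2.000) / (-5) = 2.000
  β = (2 - (-1)·-2.000 - (-4)·-2.000) / (7) = -1.143
  γ = (7 - (-1)·-2.000 - (1)·3.000) / (4) = 0.500
Iteration 2:
  α = (-3 - (3)·-1.143 - (1)·0.500) / (-5) = 0.014
  β = (2 - (-1)·2.000 - (-4)·0.500) / (7) = 0.857
  γ = (7 - (-1)·2.000 - (1)·-1.143) / (4) = 2.536

(0.014, 0.857, 2.536)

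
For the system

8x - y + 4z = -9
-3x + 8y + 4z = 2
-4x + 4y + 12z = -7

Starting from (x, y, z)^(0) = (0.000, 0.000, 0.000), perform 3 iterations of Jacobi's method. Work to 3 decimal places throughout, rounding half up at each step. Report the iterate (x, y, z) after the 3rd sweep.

(-0.589, 0.470, -0.891)

Iteration 1:
  x = (-9 - (-1)·0.000 - (4)·0.000) / (8) = -1.125
  y = (2 - (-3)·0.000 - (4)·0.000) / (8) = 0.250
  z = (-7 - (-4)·0.000 - (4)·0.000) / (12) = -0.583
Iteration 2:
  x = (-9 - (-1)·0.250 - (4)·-0.583) / (8) = -0.802
  y = (2 - (-3)·-1.125 - (4)·-0.583) / (8) = 0.120
  z = (-7 - (-4)·-1.125 - (4)·0.250) / (12) = -1.042
Iteration 3:
  x = (-9 - (-1)·0.120 - (4)·-1.042) / (8) = -0.589
  y = (2 - (-3)·-0.802 - (4)·-1.042) / (8) = 0.470
  z = (-7 - (-4)·-0.802 - (4)·0.120) / (12) = -0.891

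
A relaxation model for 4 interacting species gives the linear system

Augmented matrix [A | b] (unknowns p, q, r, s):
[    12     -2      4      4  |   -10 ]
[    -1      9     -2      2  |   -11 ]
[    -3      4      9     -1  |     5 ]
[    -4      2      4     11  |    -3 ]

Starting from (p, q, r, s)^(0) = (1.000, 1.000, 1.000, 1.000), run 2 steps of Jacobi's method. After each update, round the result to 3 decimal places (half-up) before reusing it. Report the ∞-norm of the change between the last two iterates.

0.303

Iteration 1:
  p = (-10 - (-2)·1.000 - (4)·1.000 - (4)·1.000) / (12) = -1.333
  q = (-11 - (-1)·1.000 - (-2)·1.000 - (2)·1.000) / (9) = -1.111
  r = (5 - (-3)·1.000 - (4)·1.000 - (-1)·1.000) / (9) = 0.556
  s = (-3 - (-4)·1.000 - (2)·1.000 - (4)·1.000) / (11) = -0.455
Iteration 2:
  p = (-10 - (-2)·-1.111 - (4)·0.556 - (4)·-0.455) / (12) = -1.052
  q = (-11 - (-1)·-1.333 - (-2)·0.556 - (2)·-0.455) / (9) = -1.146
  r = (5 - (-3)·-1.333 - (4)·-1.111 - (-1)·-0.455) / (9) = 0.554
  s = (-3 - (-4)·-1.333 - (2)·-1.111 - (4)·0.556) / (11) = -0.758
Change: (0.281, -0.035, -0.002, -0.303) → max |·| = 0.303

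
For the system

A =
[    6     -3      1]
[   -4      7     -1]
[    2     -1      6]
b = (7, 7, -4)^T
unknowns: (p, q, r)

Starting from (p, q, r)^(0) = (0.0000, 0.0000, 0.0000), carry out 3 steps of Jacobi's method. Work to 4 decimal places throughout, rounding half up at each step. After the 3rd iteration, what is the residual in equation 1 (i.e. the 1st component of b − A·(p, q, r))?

Iteration 1:
  p = (7 - (-3)·0.0000 - (1)·0.0000) / (6) = 1.1667
  q = (7 - (-4)·0.0000 - (-1)·0.0000) / (7) = 1.0000
  r = (-4 - (2)·0.0000 - (-1)·0.0000) / (6) = -0.6667
Iteration 2:
  p = (7 - (-3)·1.0000 - (1)·-0.6667) / (6) = 1.7778
  q = (7 - (-4)·1.1667 - (-1)·-0.6667) / (7) = 1.5714
  r = (-4 - (2)·1.1667 - (-1)·1.0000) / (6) = -0.8889
Iteration 3:
  p = (7 - (-3)·1.5714 - (1)·-0.8889) / (6) = 2.1005
  q = (7 - (-4)·1.7778 - (-1)·-0.8889) / (7) = 1.8889
  r = (-4 - (2)·1.7778 - (-1)·1.5714) / (6) = -0.9974
Residual b − A·x = (1.0611, 1.1823, -0.3277)

1.0611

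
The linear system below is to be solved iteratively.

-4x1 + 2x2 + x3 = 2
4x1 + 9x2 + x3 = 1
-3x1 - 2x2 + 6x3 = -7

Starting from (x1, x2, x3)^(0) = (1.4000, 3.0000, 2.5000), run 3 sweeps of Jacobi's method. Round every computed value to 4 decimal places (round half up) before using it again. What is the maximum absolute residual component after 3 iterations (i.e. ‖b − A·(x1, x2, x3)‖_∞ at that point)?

2.0676

Iteration 1:
  x1 = (2 - (2)·3.0000 - (1)·2.5000) / (-4) = 1.6250
  x2 = (1 - (4)·1.4000 - (1)·2.5000) / (9) = -0.7889
  x3 = (-7 - (-3)·1.4000 - (-2)·3.0000) / (6) = 0.5333
Iteration 2:
  x1 = (2 - (2)·-0.7889 - (1)·0.5333) / (-4) = -0.7611
  x2 = (1 - (4)·1.6250 - (1)·0.5333) / (9) = -0.6704
  x3 = (-7 - (-3)·1.6250 - (-2)·-0.7889) / (6) = -0.6171
Iteration 3:
  x1 = (2 - (2)·-0.6704 - (1)·-0.6171) / (-4) = -0.9895
  x2 = (1 - (4)·-0.7611 - (1)·-0.6171) / (9) = 0.5179
  x3 = (-7 - (-3)·-0.7611 - (-2)·-0.6704) / (6) = -1.7707
Residual b − A·x = (-1.2231, 2.0676, 1.6915); ∞-norm = 2.0676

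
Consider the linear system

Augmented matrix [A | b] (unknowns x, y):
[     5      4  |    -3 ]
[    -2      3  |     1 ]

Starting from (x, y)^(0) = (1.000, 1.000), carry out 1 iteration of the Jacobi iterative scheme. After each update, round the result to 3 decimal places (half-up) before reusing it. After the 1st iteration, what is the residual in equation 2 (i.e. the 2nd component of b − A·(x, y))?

Iteration 1:
  x = (-3 - (4)·1.000) / (5) = -1.400
  y = (1 - (-2)·1.000) / (3) = 1.000
Residual b − A·x = (0.000, -4.800)

-4.800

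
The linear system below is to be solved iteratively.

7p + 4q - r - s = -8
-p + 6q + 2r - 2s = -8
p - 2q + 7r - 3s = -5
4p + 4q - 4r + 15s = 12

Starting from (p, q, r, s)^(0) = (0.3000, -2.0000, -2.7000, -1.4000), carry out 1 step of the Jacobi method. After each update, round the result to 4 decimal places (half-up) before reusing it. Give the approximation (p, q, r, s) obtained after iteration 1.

Iteration 1:
  p = (-8 - (4)·-2.0000 - (-1)·-2.7000 - (-1)·-1.4000) / (7) = -0.5857
  q = (-8 - (-1)·0.3000 - (2)·-2.7000 - (-2)·-1.4000) / (6) = -0.8500
  r = (-5 - (1)·0.3000 - (-2)·-2.0000 - (-3)·-1.4000) / (7) = -1.9286
  s = (12 - (4)·0.3000 - (4)·-2.0000 - (-4)·-2.7000) / (15) = 0.5333

(-0.5857, -0.8500, -1.9286, 0.5333)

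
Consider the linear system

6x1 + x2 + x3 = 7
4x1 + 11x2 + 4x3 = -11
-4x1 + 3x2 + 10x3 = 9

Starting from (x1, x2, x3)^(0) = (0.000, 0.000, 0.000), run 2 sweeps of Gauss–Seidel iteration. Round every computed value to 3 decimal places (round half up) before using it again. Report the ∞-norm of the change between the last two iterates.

Iteration 1:
  x1 = (7 - (1)·0.000 - (1)·0.000) / (6) = 1.167
  x2 = (-11 - (4)·1.167 - (4)·0.000) / (11) = -1.424
  x3 = (9 - (-4)·1.167 - (3)·-1.424) / (10) = 1.794
Iteration 2:
  x1 = (7 - (1)·-1.424 - (1)·1.794) / (6) = 1.105
  x2 = (-11 - (4)·1.105 - (4)·1.794) / (11) = -2.054
  x3 = (9 - (-4)·1.105 - (3)·-2.054) / (10) = 1.958
Change: (-0.062, -0.630, 0.164) → max |·| = 0.630

0.630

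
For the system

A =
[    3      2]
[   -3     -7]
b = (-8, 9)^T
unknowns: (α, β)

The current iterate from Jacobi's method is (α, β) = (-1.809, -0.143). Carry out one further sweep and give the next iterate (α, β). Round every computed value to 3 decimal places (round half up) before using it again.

One sweep:
  α = (-8 - (2)·-0.143) / (3) = -2.571
  β = (9 - (-3)·-1.809) / (-7) = -0.510

(-2.571, -0.510)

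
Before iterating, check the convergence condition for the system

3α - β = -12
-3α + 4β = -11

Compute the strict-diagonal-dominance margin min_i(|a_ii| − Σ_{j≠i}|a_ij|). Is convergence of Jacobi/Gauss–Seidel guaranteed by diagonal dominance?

1

row 1: |3| − (1) = 2
row 2: |4| − (3) = 1
minimum over rows = 1 → strictly diagonally dominant (convergence guaranteed)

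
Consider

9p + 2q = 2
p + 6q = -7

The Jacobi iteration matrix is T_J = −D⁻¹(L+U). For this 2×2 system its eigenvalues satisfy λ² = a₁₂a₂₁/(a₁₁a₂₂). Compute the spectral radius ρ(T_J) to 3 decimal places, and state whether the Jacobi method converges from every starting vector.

a₁₂a₂₁/(a₁₁a₂₂) = (2)·(1) / ((9)·(6)) = 0.037037
ρ = √|0.037037| = √0.037037 = 0.192
ρ < 1, so Jacobi converges

0.192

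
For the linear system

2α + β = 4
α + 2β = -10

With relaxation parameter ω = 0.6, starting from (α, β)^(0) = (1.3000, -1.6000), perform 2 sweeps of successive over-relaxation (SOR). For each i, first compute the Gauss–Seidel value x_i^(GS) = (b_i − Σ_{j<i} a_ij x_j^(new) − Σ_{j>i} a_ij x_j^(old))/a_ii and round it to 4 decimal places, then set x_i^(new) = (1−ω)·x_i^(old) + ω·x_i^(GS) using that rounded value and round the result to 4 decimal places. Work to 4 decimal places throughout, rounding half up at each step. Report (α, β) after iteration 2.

Iteration 1:
  α: GS value = (4 - (1)·-1.6000) / (2) = 2.8000;  α ← (1−ω)·1.3000 + ω·2.8000 = 2.2000
  β: GS value = (-10 - (1)·2.2000) / (2) = -6.1000;  β ← (1−ω)·-1.6000 + ω·-6.1000 = -4.3000
Iteration 2:
  α: GS value = (4 - (1)·-4.3000) / (2) = 4.1500;  α ← (1−ω)·2.2000 + ω·4.1500 = 3.3700
  β: GS value = (-10 - (1)·3.3700) / (2) = -6.6850;  β ← (1−ω)·-4.3000 + ω·-6.6850 = -5.7310

(3.3700, -5.7310)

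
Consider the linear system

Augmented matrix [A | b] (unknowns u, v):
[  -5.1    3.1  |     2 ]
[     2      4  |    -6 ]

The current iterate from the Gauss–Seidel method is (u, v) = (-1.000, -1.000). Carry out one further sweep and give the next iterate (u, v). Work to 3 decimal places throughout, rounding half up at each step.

One sweep:
  u = (2 - (3.1)·-1.000) / (-5.1) = -1.000
  v = (-6 - (2)·-1.000) / (4) = -1.000

(-1.000, -1.000)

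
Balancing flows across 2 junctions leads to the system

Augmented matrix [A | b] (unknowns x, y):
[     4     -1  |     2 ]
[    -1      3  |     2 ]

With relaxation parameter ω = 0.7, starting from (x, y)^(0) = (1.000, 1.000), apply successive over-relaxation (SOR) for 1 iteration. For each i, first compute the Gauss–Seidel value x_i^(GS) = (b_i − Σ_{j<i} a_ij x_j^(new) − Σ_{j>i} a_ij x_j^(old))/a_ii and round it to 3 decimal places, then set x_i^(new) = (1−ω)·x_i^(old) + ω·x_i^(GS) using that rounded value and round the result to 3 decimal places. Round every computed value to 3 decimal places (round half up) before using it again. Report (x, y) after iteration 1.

(0.825, 0.959)

Iteration 1:
  x: GS value = (2 - (-1)·1.000) / (4) = 0.750;  x ← (1−ω)·1.000 + ω·0.750 = 0.825
  y: GS value = (2 - (-1)·0.825) / (3) = 0.942;  y ← (1−ω)·1.000 + ω·0.942 = 0.959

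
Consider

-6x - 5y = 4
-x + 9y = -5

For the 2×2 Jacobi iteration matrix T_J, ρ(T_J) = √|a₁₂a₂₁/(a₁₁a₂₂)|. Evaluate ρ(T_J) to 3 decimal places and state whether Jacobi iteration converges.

0.304

a₁₂a₂₁/(a₁₁a₂₂) = (-5)·(-1) / ((-6)·(9)) = -0.092593
ρ = √|-0.092593| = √0.092593 = 0.304
ρ < 1, so Jacobi converges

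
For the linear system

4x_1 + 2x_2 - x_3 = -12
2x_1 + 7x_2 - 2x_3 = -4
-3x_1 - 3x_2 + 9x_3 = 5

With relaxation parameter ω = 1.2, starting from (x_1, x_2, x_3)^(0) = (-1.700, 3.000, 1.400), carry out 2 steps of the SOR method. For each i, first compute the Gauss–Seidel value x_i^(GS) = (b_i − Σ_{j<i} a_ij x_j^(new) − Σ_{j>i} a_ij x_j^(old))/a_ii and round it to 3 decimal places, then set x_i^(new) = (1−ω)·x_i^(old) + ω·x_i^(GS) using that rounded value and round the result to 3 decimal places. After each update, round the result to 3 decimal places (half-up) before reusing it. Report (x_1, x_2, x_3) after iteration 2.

Iteration 1:
  x_1: GS value = (-12 - (2)·3.000 - (-1)·1.400) / (4) = -4.150;  x_1 ← (1−ω)·-1.700 + ω·-4.150 = -4.640
  x_2: GS value = (-4 - (2)·-4.640 - (-2)·1.400) / (7) = 1.154;  x_2 ← (1−ω)·3.000 + ω·1.154 = 0.785
  x_3: GS value = (5 - (-3)·-4.640 - (-3)·0.785) / (9) = -0.729;  x_3 ← (1−ω)·1.400 + ω·-0.729 = -1.155
Iteration 2:
  x_1: GS value = (-12 - (2)·0.785 - (-1)·-1.155) / (4) = -3.681;  x_1 ← (1−ω)·-4.640 + ω·-3.681 = -3.489
  x_2: GS value = (-4 - (2)·-3.489 - (-2)·-1.155) / (7) = 0.095;  x_2 ← (1−ω)·0.785 + ω·0.095 = -0.043
  x_3: GS value = (5 - (-3)·-3.489 - (-3)·-0.043) / (9) = -0.622;  x_3 ← (1−ω)·-1.155 + ω·-0.622 = -0.515

(-3.489, -0.043, -0.515)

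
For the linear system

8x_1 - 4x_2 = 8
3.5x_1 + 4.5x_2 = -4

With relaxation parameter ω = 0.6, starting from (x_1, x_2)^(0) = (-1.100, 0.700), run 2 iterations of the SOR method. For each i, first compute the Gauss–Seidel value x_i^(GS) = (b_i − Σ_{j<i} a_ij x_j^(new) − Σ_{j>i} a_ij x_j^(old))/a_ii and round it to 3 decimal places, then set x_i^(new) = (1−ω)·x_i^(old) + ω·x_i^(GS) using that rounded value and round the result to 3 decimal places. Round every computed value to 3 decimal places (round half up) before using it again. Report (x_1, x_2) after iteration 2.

Iteration 1:
  x_1: GS value = (8 - (-4)·0.700) / (8) = 1.350;  x_1 ← (1−ω)·-1.100 + ω·1.350 = 0.370
  x_2: GS value = (-4 - (3.5)·0.370) / (4.5) = -1.177;  x_2 ← (1−ω)·0.700 + ω·-1.177 = -0.426
Iteration 2:
  x_1: GS value = (8 - (-4)·-0.426) / (8) = 0.787;  x_1 ← (1−ω)·0.370 + ω·0.787 = 0.620
  x_2: GS value = (-4 - (3.5)·0.620) / (4.5) = -1.371;  x_2 ← (1−ω)·-0.426 + ω·-1.371 = -0.993

(0.620, -0.993)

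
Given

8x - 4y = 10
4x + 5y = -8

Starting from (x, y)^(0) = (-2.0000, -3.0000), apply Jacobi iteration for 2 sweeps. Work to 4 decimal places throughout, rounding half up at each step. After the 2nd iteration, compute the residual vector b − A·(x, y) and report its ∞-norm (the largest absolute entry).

6.0000

Iteration 1:
  x = (10 - (-4)·-3.0000) / (8) = -0.2500
  y = (-8 - (4)·-2.0000) / (5) = 0.0000
Iteration 2:
  x = (10 - (-4)·0.0000) / (8) = 1.2500
  y = (-8 - (4)·-0.2500) / (5) = -1.4000
Residual b − A·x = (-5.6000, -6.0000); ∞-norm = 6.0000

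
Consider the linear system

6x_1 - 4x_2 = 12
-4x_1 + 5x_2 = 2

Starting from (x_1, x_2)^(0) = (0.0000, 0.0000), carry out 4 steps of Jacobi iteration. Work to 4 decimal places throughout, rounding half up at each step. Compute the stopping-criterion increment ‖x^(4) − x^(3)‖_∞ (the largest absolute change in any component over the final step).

0.8532

Iteration 1:
  x_1 = (12 - (-4)·0.0000) / (6) = 2.0000
  x_2 = (2 - (-4)·0.0000) / (5) = 0.4000
Iteration 2:
  x_1 = (12 - (-4)·0.4000) / (6) = 2.2667
  x_2 = (2 - (-4)·2.0000) / (5) = 2.0000
Iteration 3:
  x_1 = (12 - (-4)·2.0000) / (6) = 3.3333
  x_2 = (2 - (-4)·2.2667) / (5) = 2.2134
Iteration 4:
  x_1 = (12 - (-4)·2.2134) / (6) = 3.4756
  x_2 = (2 - (-4)·3.3333) / (5) = 3.0666
Change: (0.1423, 0.8532) → max |·| = 0.8532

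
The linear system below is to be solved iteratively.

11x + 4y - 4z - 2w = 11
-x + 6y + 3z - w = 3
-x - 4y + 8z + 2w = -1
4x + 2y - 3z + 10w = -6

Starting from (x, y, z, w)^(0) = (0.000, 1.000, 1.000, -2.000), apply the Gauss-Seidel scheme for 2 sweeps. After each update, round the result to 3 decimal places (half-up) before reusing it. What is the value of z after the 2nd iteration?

0.382

Iteration 1:
  x = (11 - (4)·1.000 - (-4)·1.000 - (-2)·-2.000) / (11) = 0.636
  y = (3 - (-1)·0.636 - (3)·1.000 - (-1)·-2.000) / (6) = -0.227
  z = (-1 - (-1)·0.636 - (-4)·-0.227 - (2)·-2.000) / (8) = 0.341
  w = (-6 - (4)·0.636 - (2)·-0.227 - (-3)·0.341) / (10) = -0.707
Iteration 2:
  x = (11 - (4)·-0.227 - (-4)·0.341 - (-2)·-0.707) / (11) = 1.078
  y = (3 - (-1)·1.078 - (3)·0.341 - (-1)·-0.707) / (6) = 0.391
  z = (-1 - (-1)·1.078 - (-4)·0.391 - (2)·-0.707) / (8) = 0.382
  w = (-6 - (4)·1.078 - (2)·0.391 - (-3)·0.382) / (10) = -0.995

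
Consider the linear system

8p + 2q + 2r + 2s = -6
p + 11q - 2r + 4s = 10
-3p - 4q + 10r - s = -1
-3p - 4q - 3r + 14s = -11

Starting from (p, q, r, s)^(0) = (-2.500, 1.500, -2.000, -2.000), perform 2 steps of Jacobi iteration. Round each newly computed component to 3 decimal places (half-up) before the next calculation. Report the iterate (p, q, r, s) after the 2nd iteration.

(-0.682, 1.319, 0.330, -0.480)

Iteration 1:
  p = (-6 - (2)·1.500 - (2)·-2.000 - (2)·-2.000) / (8) = -0.125
  q = (10 - (1)·-2.500 - (-2)·-2.000 - (4)·-2.000) / (11) = 1.500
  r = (-1 - (-3)·-2.500 - (-4)·1.500 - (-1)·-2.000) / (10) = -0.450
  s = (-11 - (-3)·-2.500 - (-4)·1.500 - (-3)·-2.000) / (14) = -1.321
Iteration 2:
  p = (-6 - (2)·1.500 - (2)·-0.450 - (2)·-1.321) / (8) = -0.682
  q = (10 - (1)·-0.125 - (-2)·-0.450 - (4)·-1.321) / (11) = 1.319
  r = (-1 - (-3)·-0.125 - (-4)·1.500 - (-1)·-1.321) / (10) = 0.330
  s = (-11 - (-3)·-0.125 - (-4)·1.500 - (-3)·-0.450) / (14) = -0.480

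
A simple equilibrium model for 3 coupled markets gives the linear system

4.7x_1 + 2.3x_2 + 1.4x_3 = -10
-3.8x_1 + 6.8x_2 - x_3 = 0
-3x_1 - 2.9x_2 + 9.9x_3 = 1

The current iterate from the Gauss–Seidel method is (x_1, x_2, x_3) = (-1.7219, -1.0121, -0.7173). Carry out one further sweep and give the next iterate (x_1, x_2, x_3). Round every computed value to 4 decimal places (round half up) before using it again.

One sweep:
  x_1 = (-10 - (2.3)·-1.0121 - (1.4)·-0.7173) / (4.7) = -1.4187
  x_2 = (0 - (-3.8)·-1.4187 - (-1)·-0.7173) / (6.8) = -0.8983
  x_3 = (1 - (-3)·-1.4187 - (-2.9)·-0.8983) / (9.9) = -0.5920

(-1.4187, -0.8983, -0.5920)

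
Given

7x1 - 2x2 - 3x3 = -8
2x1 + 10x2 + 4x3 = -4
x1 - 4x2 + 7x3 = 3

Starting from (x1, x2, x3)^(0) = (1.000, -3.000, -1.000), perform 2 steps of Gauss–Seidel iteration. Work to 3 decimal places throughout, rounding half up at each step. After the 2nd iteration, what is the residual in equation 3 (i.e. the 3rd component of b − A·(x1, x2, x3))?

0.002

Iteration 1:
  x1 = (-8 - (-2)·-3.000 - (-3)·-1.000) / (7) = -2.429
  x2 = (-4 - (2)·-2.429 - (4)·-1.000) / (10) = 0.486
  x3 = (3 - (1)·-2.429 - (-4)·0.486) / (7) = 1.053
Iteration 2:
  x1 = (-8 - (-2)·0.486 - (-3)·1.053) / (7) = -0.553
  x2 = (-4 - (2)·-0.553 - (4)·1.053) / (10) = -0.711
  x3 = (3 - (1)·-0.553 - (-4)·-0.711) / (7) = 0.101
Residual b − A·x = (-5.248, 3.812, 0.002)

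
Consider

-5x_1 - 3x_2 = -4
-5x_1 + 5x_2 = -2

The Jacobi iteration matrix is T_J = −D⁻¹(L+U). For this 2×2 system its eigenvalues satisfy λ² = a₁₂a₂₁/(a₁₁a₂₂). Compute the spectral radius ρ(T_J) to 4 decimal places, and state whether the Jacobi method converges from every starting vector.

0.7746

a₁₂a₂₁/(a₁₁a₂₂) = (-3)·(-5) / ((-5)·(5)) = -0.600000
ρ = √|-0.600000| = √0.600000 = 0.7746
ρ < 1, so Jacobi converges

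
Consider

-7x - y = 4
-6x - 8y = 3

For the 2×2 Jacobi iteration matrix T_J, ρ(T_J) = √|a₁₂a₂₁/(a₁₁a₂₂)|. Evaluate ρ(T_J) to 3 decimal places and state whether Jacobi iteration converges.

a₁₂a₂₁/(a₁₁a₂₂) = (-1)·(-6) / ((-7)·(-8)) = 0.107143
ρ = √|0.107143| = √0.107143 = 0.327
ρ < 1, so Jacobi converges

0.327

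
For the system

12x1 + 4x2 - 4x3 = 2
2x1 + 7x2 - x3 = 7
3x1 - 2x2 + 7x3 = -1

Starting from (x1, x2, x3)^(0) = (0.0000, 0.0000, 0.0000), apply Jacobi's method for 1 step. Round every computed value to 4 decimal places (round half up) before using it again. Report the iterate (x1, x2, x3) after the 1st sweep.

Iteration 1:
  x1 = (2 - (4)·0.0000 - (-4)·0.0000) / (12) = 0.1667
  x2 = (7 - (2)·0.0000 - (-1)·0.0000) / (7) = 1.0000
  x3 = (-1 - (3)·0.0000 - (-2)·0.0000) / (7) = -0.1429

(0.1667, 1.0000, -0.1429)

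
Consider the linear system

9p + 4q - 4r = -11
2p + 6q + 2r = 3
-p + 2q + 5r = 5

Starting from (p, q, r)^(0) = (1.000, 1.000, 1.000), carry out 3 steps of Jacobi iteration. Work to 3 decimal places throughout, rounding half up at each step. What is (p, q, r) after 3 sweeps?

(-1.142, 0.490, 0.585)

Iteration 1:
  p = (-11 - (4)·1.000 - (-4)·1.000) / (9) = -1.222
  q = (3 - (2)·1.000 - (2)·1.000) / (6) = -0.167
  r = (5 - (-1)·1.000 - (2)·1.000) / (5) = 0.800
Iteration 2:
  p = (-11 - (4)·-0.167 - (-4)·0.800) / (9) = -0.792
  q = (3 - (2)·-1.222 - (2)·0.800) / (6) = 0.641
  r = (5 - (-1)·-1.222 - (2)·-0.167) / (5) = 0.822
Iteration 3:
  p = (-11 - (4)·0.641 - (-4)·0.822) / (9) = -1.142
  q = (3 - (2)·-0.792 - (2)·0.822) / (6) = 0.490
  r = (5 - (-1)·-0.792 - (2)·0.641) / (5) = 0.585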